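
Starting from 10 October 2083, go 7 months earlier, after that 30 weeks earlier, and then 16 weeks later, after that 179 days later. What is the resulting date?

Subtracting 7 months from October 10, 2083:
month 10 − 7 = 3 → March 2083.
Day 10 is valid in March, giving March 10, 2083.
Going back 30 weeks (= 210 days) from March 10, 2083:
Going back 10 days from March 10, 2083 reaches the end of the previous month; 210 − 10 = 200 left.
February 2083 has 28 days (2083 is not a leap year): 200 − 28 = 172 left.
January 2083 has 31 days: 172 − 31 = 141 left.
December 2082 has 31 days: 141 − 31 = 110 left.
November 2082 has 30 days: 110 − 30 = 80 left.
October 2082 has 31 days: 80 − 31 = 49 left.
September 2082 has 30 days: 49 − 30 = 19 left.
August 2082 has 31 days; 31 − 19 = 12 → August 12, 2082.
Advancing 16 weeks (= 112 days) from August 12, 2082:
August has 31 days, so 31 − 12 = 19 days remain after August 12, 2082; 112 − 19 = 93 left.
September 2082 has 30 days: 93 − 30 = 63 left.
October 2082 has 31 days: 63 − 31 = 32 left.
November 2082 has 30 days: 32 − 30 = 2 left.
2 days into December 2082 → December 2, 2082.
Advancing 179 days from December 2, 2082:
December has 31 days, so 31 − 2 = 29 days remain after December 2, 2082; 179 − 29 = 150 left.
January 2083 has 31 days: 150 − 31 = 119 left.
February 2083 has 28 days (2083 is not a leap year): 119 − 28 = 91 left.
March 2083 has 31 days: 91 − 31 = 60 left.
April 2083 has 30 days: 60 − 30 = 30 left.
30 days into May 2083 → May 30, 2083.

May 30, 2083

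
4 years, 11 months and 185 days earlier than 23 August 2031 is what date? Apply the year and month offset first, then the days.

March 22, 2026

Going back 4 years, 11 months and 185 days from August 23, 2031: first the month/year part, then the days.
-4 years → 2027; month 8 − 11 = -3, which is month 9 of year 2026 → September 2026.
Day 23 is valid in September, giving September 23, 2026.
Now subtract 185 days from September 23, 2026.
Going back 23 days from September 23, 2026 reaches the end of the previous month; 185 − 23 = 162 left.
August 2026 has 31 days: 162 − 31 = 131 left.
July 2026 has 31 days: 131 − 31 = 100 left.
June 2026 has 30 days: 100 − 30 = 70 left.
May 2026 has 31 days: 70 − 31 = 39 left.
April 2026 has 30 days: 39 − 30 = 9 left.
March 2026 has 31 days; 31 − 9 = 22 → March 22, 2026.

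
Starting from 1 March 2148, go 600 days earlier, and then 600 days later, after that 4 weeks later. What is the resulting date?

March 29, 2148

Going back 600 days from March 1, 2148:
Going back 1 day from March 1, 2148 reaches the end of the previous month; 600 − 1 = 599 left.
February 2148 has 29 days (2148 is a leap year): 599 − 29 = 570 left.
January 2148 has 31 days: 570 − 31 = 539 left.
December 2147 has 31 days: 539 − 31 = 508 left.
November 2147 has 30 days: 508 − 30 = 478 left.
October 2147 has 31 days: 478 − 31 = 447 left.
September 2147 has 30 days: 447 − 30 = 417 left.
August 2147 has 31 days: 417 − 31 = 386 left.
July 2147 has 31 days: 386 − 31 = 355 left.
June 2147 has 30 days: 355 − 30 = 325 left.
May 2147 has 31 days: 325 − 31 = 294 left.
April 2147 has 30 days: 294 − 30 = 264 left.
March 2147 has 31 days: 264 − 31 = 233 left.
February 2147 has 28 days (2147 is not a leap year): 233 − 28 = 205 left.
January 2147 has 31 days: 205 − 31 = 174 left.
December 2146 has 31 days: 174 − 31 = 143 left.
November 2146 has 30 days: 143 − 30 = 113 left.
October 2146 has 31 days: 113 − 31 = 82 left.
September 2146 has 30 days: 82 − 30 = 52 left.
August 2146 has 31 days: 52 − 31 = 21 left.
July 2146 has 31 days; 31 − 21 = 10 → July 10, 2146.
Advancing 600 days from July 10, 2146:
July has 31 days, so 31 − 10 = 21 days remain after July 10, 2146; 600 − 21 = 579 left.
August 2146 has 31 days: 579 − 31 = 548 left.
September 2146 has 30 days: 548 − 30 = 518 left.
October 2146 has 31 days: 518 − 31 = 487 left.
November 2146 has 30 days: 487 − 30 = 457 left.
December 2146 has 31 days: 457 − 31 = 426 left.
January 2147 has 31 days: 426 − 31 = 395 left.
February 2147 has 28 days (2147 is not a leap year): 395 − 28 = 367 left.
March 2147 has 31 days: 367 − 31 = 336 left.
April 2147 has 30 days: 336 − 30 = 306 left.
May 2147 has 31 days: 306 − 31 = 275 left.
June 2147 has 30 days: 275 − 30 = 245 left.
July 2147 has 31 days: 245 − 31 = 214 left.
August 2147 has 31 days: 214 − 31 = 183 left.
September 2147 has 30 days: 183 − 30 = 153 left.
October 2147 has 31 days: 153 − 31 = 122 left.
November 2147 has 30 days: 122 − 30 = 92 left.
December 2147 has 31 days: 92 − 31 = 61 left.
January 2148 has 31 days: 61 − 31 = 30 left.
February 2148 has 29 days (2148 is a leap year): 30 − 29 = 1 left.
1 day into March 2148 → March 1, 2148.
Advancing 4 weeks (= 28 days) from March 1, 2148:
March has 31 days; 1 + 28 = 29, still in March.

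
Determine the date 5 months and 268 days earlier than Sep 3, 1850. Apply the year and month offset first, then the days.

Going back 5 months and 268 days from September 3, 1850: first the month/year part, then the days.
month 9 − 5 = 4 → April 1850.
Day 3 is valid in April, giving April 3, 1850.
Now subtract 268 days from April 3, 1850.
Going back 3 days from April 3, 1850 reaches the end of the previous month; 268 − 3 = 265 left.
March 1850 has 31 days: 265 − 31 = 234 left.
February 1850 has 28 days (1850 is not a leap year): 234 − 28 = 206 left.
January 1850 has 31 days: 206 − 31 = 175 left.
December 1849 has 31 days: 175 − 31 = 144 left.
November 1849 has 30 days: 144 − 30 = 114 left.
October 1849 has 31 days: 114 − 31 = 83 left.
September 1849 has 30 days: 83 − 30 = 53 left.
August 1849 has 31 days: 53 − 31 = 22 left.
July 1849 has 31 days; 31 − 22 = 9 → July 9, 1849.

July 9, 1849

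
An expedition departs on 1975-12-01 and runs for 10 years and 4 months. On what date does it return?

Advancing 10 years and 4 months from December 1, 1975.
+10 years → 1985; month 12 + 4 = 16, which is month 4 of year 1986 → April 1986.
Day 1 is valid in April, giving April 1, 1986.

April 1, 1986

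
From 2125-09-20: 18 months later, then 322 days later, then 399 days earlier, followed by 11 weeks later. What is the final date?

March 20, 2127

Adding 18 months from September 20, 2125:
month 9 + 18 = 27, which is month 3 of year 2127 → March 2127.
Day 20 is valid in March, giving March 20, 2127.
Advancing 322 days from March 20, 2127:
March has 31 days, so 31 − 20 = 11 days remain after March 20, 2127; 322 − 11 = 311 left.
April 2127 has 30 days: 311 − 30 = 281 left.
May 2127 has 31 days: 281 − 31 = 250 left.
June 2127 has 30 days: 250 − 30 = 220 left.
July 2127 has 31 days: 220 − 31 = 189 left.
August 2127 has 31 days: 189 − 31 = 158 left.
September 2127 has 30 days: 158 − 30 = 128 left.
October 2127 has 31 days: 128 − 31 = 97 left.
November 2127 has 30 days: 97 − 30 = 67 left.
December 2127 has 31 days: 67 − 31 = 36 left.
January 2128 has 31 days: 36 − 31 = 5 left.
5 days into February 2128 → February 5, 2128.
Counting back 399 days from February 5, 2128:
Going back 5 days from February 5, 2128 reaches the end of the previous month; 399 − 5 = 394 left.
January 2128 has 31 days: 394 − 31 = 363 left.
December 2127 has 31 days: 363 − 31 = 332 left.
November 2127 has 30 days: 332 − 30 = 302 left.
October 2127 has 31 days: 302 − 31 = 271 left.
September 2127 has 30 days: 271 − 30 = 241 left.
August 2127 has 31 days: 241 − 31 = 210 left.
July 2127 has 31 days: 210 − 31 = 179 left.
June 2127 has 30 days: 179 − 30 = 149 left.
May 2127 has 31 days: 149 − 31 = 118 left.
April 2127 has 30 days: 118 − 30 = 88 left.
March 2127 has 31 days: 88 − 31 = 57 left.
February 2127 has 28 days (2127 is not a leap year): 57 − 28 = 29 left.
January 2127 has 31 days; 31 − 29 = 2 → January 2, 2127.
Counting forward 11 weeks (= 77 days) from January 2, 2127:
January has 31 days, so 31 − 2 = 29 days remain after January 2, 2127; 77 − 29 = 48 left.
February 2127 has 28 days (2127 is not a leap year): 48 − 28 = 20 left.
20 days into March 2127 → March 20, 2127.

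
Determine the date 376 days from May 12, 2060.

Counting forward 376 days from May 12, 2060.
May has 31 days, so 31 − 12 = 19 days remain after May 12, 2060; 376 − 19 = 357 left.
June 2060 has 30 days: 357 − 30 = 327 left.
July 2060 has 31 days: 327 − 31 = 296 left.
August 2060 has 31 days: 296 − 31 = 265 left.
September 2060 has 30 days: 265 − 30 = 235 left.
October 2060 has 31 days: 235 − 31 = 204 left.
November 2060 has 30 days: 204 − 30 = 174 left.
December 2060 has 31 days: 174 − 31 = 143 left.
January 2061 has 31 days: 143 − 31 = 112 left.
February 2061 has 28 days (2061 is not a leap year): 112 − 28 = 84 left.
March 2061 has 31 days: 84 − 31 = 53 left.
April 2061 has 30 days: 53 − 30 = 23 left.
23 days into May 2061 → May 23, 2061.

May 23, 2061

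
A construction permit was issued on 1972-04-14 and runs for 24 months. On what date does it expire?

Advancing 24 months from April 14, 1972.
month 4 + 24 = 28, which is month 4 of year 1974 → April 1974.
Day 14 is valid in April, giving April 14, 1974.

April 14, 1974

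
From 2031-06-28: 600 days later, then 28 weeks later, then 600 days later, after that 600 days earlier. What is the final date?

September 1, 2033

Counting forward 600 days from June 28, 2031:
June has 30 days, so 30 − 28 = 2 days remain after June 28, 2031; 600 − 2 = 598 left.
July 2031 has 31 days: 598 − 31 = 567 left.
August 2031 has 31 days: 567 − 31 = 536 left.
September 2031 has 30 days: 536 − 30 = 506 left.
October 2031 has 31 days: 506 − 31 = 475 left.
November 2031 has 30 days: 475 − 30 = 445 left.
December 2031 has 31 days: 445 − 31 = 414 left.
January 2032 has 31 days: 414 − 31 = 383 left.
February 2032 has 29 days (2032 is a leap year): 383 − 29 = 354 left.
March 2032 has 31 days: 354 − 31 = 323 left.
April 2032 has 30 days: 323 − 30 = 293 left.
May 2032 has 31 days: 293 − 31 = 262 left.
June 2032 has 30 days: 262 − 30 = 232 left.
July 2032 has 31 days: 232 − 31 = 201 left.
August 2032 has 31 days: 201 − 31 = 170 left.
September 2032 has 30 days: 170 − 30 = 140 left.
October 2032 has 31 days: 140 − 31 = 109 left.
November 2032 has 30 days: 109 − 30 = 79 left.
December 2032 has 31 days: 79 − 31 = 48 left.
January 2033 has 31 days: 48 − 31 = 17 left.
17 days into February 2033 → February 17, 2033.
Counting forward 28 weeks (= 196 days) from February 17, 2033:
February has 28 days, so 28 − 17 = 11 days remain after February 17, 2033; 196 − 11 = 185 left.
March 2033 has 31 days: 185 − 31 = 154 left.
April 2033 has 30 days: 154 − 30 = 124 left.
May 2033 has 31 days: 124 − 31 = 93 left.
June 2033 has 30 days: 93 − 30 = 63 left.
July 2033 has 31 days: 63 − 31 = 32 left.
August 2033 has 31 days: 32 − 31 = 1 left.
1 day into September 2033 → September 1, 2033.
Counting forward 600 days from September 1, 2033:
September has 30 days, so 30 − 1 = 29 days remain after September 1, 2033; 600 − 29 = 571 left.
October 2033 has 31 days: 571 − 31 = 540 left.
November 2033 has 30 days: 540 − 30 = 510 left.
December 2033 has 31 days: 510 − 31 = 479 left.
January 2034 has 31 days: 479 − 31 = 448 left.
February 2034 has 28 days (2034 is not a leap year): 448 − 28 = 420 left.
March 2034 has 31 days: 420 − 31 = 389 left.
April 2034 has 30 days: 389 − 30 = 359 left.
May 2034 has 31 days: 359 − 31 = 328 left.
June 2034 has 30 days: 328 − 30 = 298 left.
July 2034 has 31 days: 298 − 31 = 267 left.
August 2034 has 31 days: 267 − 31 = 236 left.
September 2034 has 30 days: 236 − 30 = 206 left.
October 2034 has 31 days: 206 − 31 = 175 left.
November 2034 has 30 days: 175 − 30 = 145 left.
December 2034 has 31 days: 145 − 31 = 114 left.
January 2035 has 31 days: 114 − 31 = 83 left.
February 2035 has 28 days (2035 is not a leap year): 83 − 28 = 55 left.
March 2035 has 31 days: 55 − 31 = 24 left.
24 days into April 2035 → April 24, 2035.
Counting back 600 days from April 24, 2035:
Going back 24 days from April 24, 2035 reaches the end of the previous month; 600 − 24 = 576 left.
March 2035 has 31 days: 576 − 31 = 545 left.
February 2035 has 28 days (2035 is not a leap year): 545 − 28 = 517 left.
January 2035 has 31 days: 517 − 31 = 486 left.
December 2034 has 31 days: 486 − 31 = 455 left.
November 2034 has 30 days: 455 − 30 = 425 left.
October 2034 has 31 days: 425 − 31 = 394 left.
September 2034 has 30 days: 394 − 30 = 364 left.
August 2034 has 31 days: 364 − 31 = 333 left.
July 2034 has 31 days: 333 − 31 = 302 left.
June 2034 has 30 days: 302 − 30 = 272 left.
May 2034 has 31 days: 272 − 31 = 241 left.
April 2034 has 30 days: 241 − 30 = 211 left.
March 2034 has 31 days: 211 − 31 = 180 left.
February 2034 has 28 days (2034 is not a leap year): 180 − 28 = 152 left.
January 2034 has 31 days: 152 − 31 = 121 left.
December 2033 has 31 days: 121 − 31 = 90 left.
November 2033 has 30 days: 90 − 30 = 60 left.
October 2033 has 31 days: 60 − 31 = 29 left.
September 2033 has 30 days; 30 − 29 = 1 → September 1, 2033.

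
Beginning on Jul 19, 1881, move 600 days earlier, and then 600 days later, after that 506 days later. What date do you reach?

Subtracting 600 days from July 19, 1881:
Going back 19 days from July 19, 1881 reaches the end of the previous month; 600 − 19 = 581 left.
June 1881 has 30 days: 581 − 30 = 551 left.
May 1881 has 31 days: 551 − 31 = 520 left.
April 1881 has 30 days: 520 − 30 = 490 left.
March 1881 has 31 days: 490 − 31 = 459 left.
February 1881 has 28 days (1881 is not a leap year): 459 − 28 = 431 left.
January 1881 has 31 days: 431 − 31 = 400 left.
December 1880 has 31 days: 400 − 31 = 369 left.
November 1880 has 30 days: 369 − 30 = 339 left.
October 1880 has 31 days: 339 − 31 = 308 left.
September 1880 has 30 days: 308 − 30 = 278 left.
August 1880 has 31 days: 278 − 31 = 247 left.
July 1880 has 31 days: 247 − 31 = 216 left.
June 1880 has 30 days: 216 − 30 = 186 left.
May 1880 has 31 days: 186 − 31 = 155 left.
April 1880 has 30 days: 155 − 30 = 125 left.
March 1880 has 31 days: 125 − 31 = 94 left.
February 1880 has 29 days (1880 is a leap year): 94 − 29 = 65 left.
January 1880 has 31 days: 65 − 31 = 34 left.
December 1879 has 31 days: 34 − 31 = 3 left.
November 1879 has 30 days; 30 − 3 = 27 → November 27, 1879.
Counting forward 600 days from November 27, 1879:
November has 30 days, so 30 − 27 = 3 days remain after November 27, 1879; 600 − 3 = 597 left.
December 1879 has 31 days: 597 − 31 = 566 left.
January 1880 has 31 days: 566 − 31 = 535 left.
February 1880 has 29 days (1880 is a leap year): 535 − 29 = 506 left.
March 1880 has 31 days: 506 − 31 = 475 left.
April 1880 has 30 days: 475 − 30 = 445 left.
May 1880 has 31 days: 445 − 31 = 414 left.
June 1880 has 30 days: 414 − 30 = 384 left.
July 1880 has 31 days: 384 − 31 = 353 left.
August 1880 has 31 days: 353 − 31 = 322 left.
September 1880 has 30 days: 322 − 30 = 292 left.
October 1880 has 31 days: 292 − 31 = 261 left.
November 1880 has 30 days: 261 − 30 = 231 left.
December 1880 has 31 days: 231 − 31 = 200 left.
January 1881 has 31 days: 200 − 31 = 169 left.
February 1881 has 28 days (1881 is not a leap year): 169 − 28 = 141 left.
March 1881 has 31 days: 141 − 31 = 110 left.
April 1881 has 30 days: 110 − 30 = 80 left.
May 1881 has 31 days: 80 − 31 = 49 left.
June 1881 has 30 days: 49 − 30 = 19 left.
19 days into July 1881 → July 19, 1881.
Adding 506 days from July 19, 1881:
July has 31 days, so 31 − 19 = 12 days remain after July 19, 1881; 506 − 12 = 494 left.
August 1881 has 31 days: 494 − 31 = 463 left.
September 1881 has 30 days: 463 − 30 = 433 left.
October 1881 has 31 days: 433 − 31 = 402 left.
November 1881 has 30 days: 402 − 30 = 372 left.
December 1881 has 31 days: 372 − 31 = 341 left.
January 1882 has 31 days: 341 − 31 = 310 left.
February 1882 has 28 days (1882 is not a leap year): 310 − 28 = 282 left.
March 1882 has 31 days: 282 − 31 = 251 left.
April 1882 has 30 days: 251 − 30 = 221 left.
May 1882 has 31 days: 221 − 31 = 190 left.
June 1882 has 30 days: 190 − 30 = 160 left.
July 1882 has 31 days: 160 − 31 = 129 left.
August 1882 has 31 days: 129 − 31 = 98 left.
September 1882 has 30 days: 98 − 30 = 68 left.
October 1882 has 31 days: 68 − 31 = 37 left.
November 1882 has 30 days: 37 − 30 = 7 left.
7 days into December 1882 → December 7, 1882.

December 7, 1882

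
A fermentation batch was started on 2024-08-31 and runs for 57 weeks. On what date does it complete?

Adding 57 weeks = 399 days from August 31, 2024.
August has 31 days, so 31 − 31 = 0 days remain after August 31, 2024; 399 − 0 = 399 left.
September 2024 has 30 days: 399 − 30 = 369 left.
October 2024 has 31 days: 369 − 31 = 338 left.
November 2024 has 30 days: 338 − 30 = 308 left.
December 2024 has 31 days: 308 − 31 = 277 left.
January 2025 has 31 days: 277 − 31 = 246 left.
February 2025 has 28 days (2025 is not a leap year): 246 − 28 = 218 left.
March 2025 has 31 days: 218 − 31 = 187 left.
April 2025 has 30 days: 187 − 30 = 157 left.
May 2025 has 31 days: 157 − 31 = 126 left.
June 2025 has 30 days: 126 − 30 = 96 left.
July 2025 has 31 days: 96 − 31 = 65 left.
August 2025 has 31 days: 65 − 31 = 34 left.
September 2025 has 30 days: 34 − 30 = 4 left.
4 days into October 2025 → October 4, 2025.

October 4, 2025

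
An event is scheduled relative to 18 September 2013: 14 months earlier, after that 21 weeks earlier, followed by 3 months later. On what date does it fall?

Subtracting 14 months from September 18, 2013:
month 9 − 14 = -5, which is month 7 of year 2012 → July 2012.
Day 18 is valid in July, giving July 18, 2012.
Counting back 21 weeks (= 147 days) from July 18, 2012:
Going back 18 days from July 18, 2012 reaches the end of the previous month; 147 − 18 = 129 left.
June 2012 has 30 days: 129 − 30 = 99 left.
May 2012 has 31 days: 99 − 31 = 68 left.
April 2012 has 30 days: 68 − 30 = 38 left.
March 2012 has 31 days: 38 − 31 = 7 left.
February 2012 has 29 days; 29 − 7 = 22 → February 22, 2012.
Adding 3 months from February 22, 2012:
month 2 + 3 = 5 → May 2012.
Day 22 is valid in May, giving May 22, 2012.

May 22, 2012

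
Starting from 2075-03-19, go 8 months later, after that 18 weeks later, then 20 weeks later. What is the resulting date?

Counting forward 8 months from March 19, 2075:
month 3 + 8 = 11 → November 2075.
Day 19 is valid in November, giving November 19, 2075.
Counting forward 18 weeks (= 126 days) from November 19, 2075:
November has 30 days, so 30 − 19 = 11 days remain after November 19, 2075; 126 − 11 = 115 left.
December 2075 has 31 days: 115 − 31 = 84 left.
January 2076 has 31 days: 84 − 31 = 53 left.
February 2076 has 29 days (2076 is a leap year): 53 − 29 = 24 left.
24 days into March 2076 → March 24, 2076.
Advancing 20 weeks (= 140 days) from March 24, 2076:
March has 31 days, so 31 − 24 = 7 days remain after March 24, 2076; 140 − 7 = 133 left.
April 2076 has 30 days: 133 − 30 = 103 left.
May 2076 has 31 days: 103 − 31 = 72 left.
June 2076 has 30 days: 72 − 30 = 42 left.
July 2076 has 31 days: 42 − 31 = 11 left.
11 days into August 2076 → August 11, 2076.

August 11, 2076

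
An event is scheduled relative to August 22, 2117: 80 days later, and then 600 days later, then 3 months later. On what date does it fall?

October 3, 2119

Counting forward 80 days from August 22, 2117:
August has 31 days, so 31 − 22 = 9 days remain after August 22, 2117; 80 − 9 = 71 left.
September 2117 has 30 days: 71 − 30 = 41 left.
October 2117 has 31 days: 41 − 31 = 10 left.
10 days into November 2117 → November 10, 2117.
Adding 600 days from November 10, 2117:
November has 30 days, so 30 − 10 = 20 days remain after November 10, 2117; 600 − 20 = 580 left.
December 2117 has 31 days: 580 − 31 = 549 left.
January 2118 has 31 days: 549 − 31 = 518 left.
February 2118 has 28 days (2118 is not a leap year): 518 − 28 = 490 left.
March 2118 has 31 days: 490 − 31 = 459 left.
April 2118 has 30 days: 459 − 30 = 429 left.
May 2118 has 31 days: 429 − 31 = 398 left.
June 2118 has 30 days: 398 − 30 = 368 left.
July 2118 has 31 days: 368 − 31 = 337 left.
August 2118 has 31 days: 337 − 31 = 306 left.
September 2118 has 30 days: 306 − 30 = 276 left.
October 2118 has 31 days: 276 − 31 = 245 left.
November 2118 has 30 days: 245 − 30 = 215 left.
December 2118 has 31 days: 215 − 31 = 184 left.
January 2119 has 31 days: 184 − 31 = 153 left.
February 2119 has 28 days (2119 is not a leap year): 153 − 28 = 125 left.
March 2119 has 31 days: 125 − 31 = 94 left.
April 2119 has 30 days: 94 − 30 = 64 left.
May 2119 has 31 days: 64 − 31 = 33 left.
June 2119 has 30 days: 33 − 30 = 3 left.
3 days into July 2119 → July 3, 2119.
Adding 3 months from July 3, 2119:
month 7 + 3 = 10 → October 2119.
Day 3 is valid in October, giving October 3, 2119.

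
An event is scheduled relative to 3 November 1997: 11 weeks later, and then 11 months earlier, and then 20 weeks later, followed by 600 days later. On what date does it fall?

Counting forward 11 weeks (= 77 days) from November 3, 1997:
November has 30 days, so 30 − 3 = 27 days remain after November 3, 1997; 77 − 27 = 50 left.
December 1997 has 31 days: 50 − 31 = 19 left.
19 days into January 1998 → January 19, 1998.
Counting back 11 months from January 19, 1998:
month 1 − 11 = -10, which is month 2 of year 1997 → February 1997.
Day 19 is valid in February, giving February 19, 1997.
Adding 20 weeks (= 140 days) from February 19, 1997:
February has 28 days, so 28 − 19 = 9 days remain after February 19, 1997; 140 − 9 = 131 left.
March 1997 has 31 days: 131 − 31 = 100 left.
April 1997 has 30 days: 100 − 30 = 70 left.
May 1997 has 31 days: 70 − 31 = 39 left.
June 1997 has 30 days: 39 − 30 = 9 left.
9 days into July 1997 → July 9, 1997.
Adding 600 days from July 9, 1997:
July has 31 days, so 31 − 9 = 22 days remain after July 9, 1997; 600 − 22 = 578 left.
August 1997 has 31 days: 578 − 31 = 547 left.
September 1997 has 30 days: 547 − 30 = 517 left.
October 1997 has 31 days: 517 − 31 = 486 left.
November 1997 has 30 days: 486 − 30 = 456 left.
December 1997 has 31 days: 456 − 31 = 425 left.
January 1998 has 31 days: 425 − 31 = 394 left.
February 1998 has 28 days (1998 is not a leap year): 394 − 28 = 366 left.
March 1998 has 31 days: 366 − 31 = 335 left.
April 1998 has 30 days: 335 − 30 = 305 left.
May 1998 has 31 days: 305 − 31 = 274 left.
June 1998 has 30 days: 274 − 30 = 244 left.
July 1998 has 31 days: 244 − 31 = 213 left.
August 1998 has 31 days: 213 − 31 = 182 left.
September 1998 has 30 days: 182 − 30 = 152 left.
October 1998 has 31 days: 152 − 31 = 121 left.
November 1998 has 30 days: 121 − 30 = 91 left.
December 1998 has 31 days: 91 − 31 = 60 left.
January 1999 has 31 days: 60 − 31 = 29 left.
February 1999 has 28 days (1999 is not a leap year): 29 − 28 = 1 left.
1 day into March 1999 → March 1, 1999.

March 1, 1999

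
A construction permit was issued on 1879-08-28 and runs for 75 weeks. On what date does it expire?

February 3, 1881

Counting forward 75 weeks = 525 days from August 28, 1879.
August has 31 days, so 31 − 28 = 3 days remain after August 28, 1879; 525 − 3 = 522 left.
September 1879 has 30 days: 522 − 30 = 492 left.
October 1879 has 31 days: 492 − 31 = 461 left.
November 1879 has 30 days: 461 − 30 = 431 left.
December 1879 has 31 days: 431 − 31 = 400 left.
January 1880 has 31 days: 400 − 31 = 369 left.
February 1880 has 29 days (1880 is a leap year): 369 − 29 = 340 left.
March 1880 has 31 days: 340 − 31 = 309 left.
April 1880 has 30 days: 309 − 30 = 279 left.
May 1880 has 31 days: 279 − 31 = 248 left.
June 1880 has 30 days: 248 − 30 = 218 left.
July 1880 has 31 days: 218 − 31 = 187 left.
August 1880 has 31 days: 187 − 31 = 156 left.
September 1880 has 30 days: 156 − 30 = 126 left.
October 1880 has 31 days: 126 − 31 = 95 left.
November 1880 has 30 days: 95 − 30 = 65 left.
December 1880 has 31 days: 65 − 31 = 34 left.
January 1881 has 31 days: 34 − 31 = 3 left.
3 days into February 1881 → February 3, 1881.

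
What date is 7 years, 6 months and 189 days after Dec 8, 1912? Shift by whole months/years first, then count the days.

December 14, 1920

Adding 7 years, 6 months and 189 days from December 8, 1912: first the month/year part, then the days.
+7 years → 1919; month 12 + 6 = 18, which is month 6 of year 1920 → June 1920.
Day 8 is valid in June, giving June 8, 1920.
Now add 189 days from June 8, 1920.
June has 30 days, so 30 − 8 = 22 days remain after June 8, 1920; 189 − 22 = 167 left.
July 1920 has 31 days: 167 − 31 = 136 left.
August 1920 has 31 days: 136 − 31 = 105 left.
September 1920 has 30 days: 105 − 30 = 75 left.
October 1920 has 31 days: 75 − 31 = 44 left.
November 1920 has 30 days: 44 − 30 = 14 left.
14 days into December 1920 → December 14, 1920.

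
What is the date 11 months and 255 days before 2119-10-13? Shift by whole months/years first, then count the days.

Subtracting 11 months and 255 days from October 13, 2119: first the month/year part, then the days.
month 10 − 11 = -1, which is month 11 of year 2118 → November 2118.
Day 13 is valid in November, giving November 13, 2118.
Now subtract 255 days from November 13, 2118.
Going back 13 days from November 13, 2118 reaches the end of the previous month; 255 − 13 = 242 left.
October 2118 has 31 days: 242 − 31 = 211 left.
September 2118 has 30 days: 211 − 30 = 181 left.
August 2118 has 31 days: 181 − 31 = 150 left.
July 2118 has 31 days: 150 − 31 = 119 left.
June 2118 has 30 days: 119 − 30 = 89 left.
May 2118 has 31 days: 89 − 31 = 58 left.
April 2118 has 30 days: 58 − 30 = 28 left.
March 2118 has 31 days; 31 − 28 = 3 → March 3, 2118.

March 3, 2118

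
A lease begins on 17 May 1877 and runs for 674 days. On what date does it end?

March 22, 1879

Advancing 674 days from May 17, 1877.
May has 31 days, so 31 − 17 = 14 days remain after May 17, 1877; 674 − 14 = 660 left.
June 1877 has 30 days: 660 − 30 = 630 left.
July 1877 has 31 days: 630 − 31 = 599 left.
August 1877 has 31 days: 599 − 31 = 568 left.
September 1877 has 30 days: 568 − 30 = 538 left.
October 1877 has 31 days: 538 − 31 = 507 left.
November 1877 has 30 days: 507 − 30 = 477 left.
December 1877 has 31 days: 477 − 31 = 446 left.
January 1878 has 31 days: 446 − 31 = 415 left.
February 1878 has 28 days (1878 is not a leap year): 415 − 28 = 387 left.
March 1878 has 31 days: 387 − 31 = 356 left.
April 1878 has 30 days: 356 − 30 = 326 left.
May 1878 has 31 days: 326 − 31 = 295 left.
June 1878 has 30 days: 295 − 30 = 265 left.
July 1878 has 31 days: 265 − 31 = 234 left.
August 1878 has 31 days: 234 − 31 = 203 left.
September 1878 has 30 days: 203 − 30 = 173 left.
October 1878 has 31 days: 173 − 31 = 142 left.
November 1878 has 30 days: 142 − 30 = 112 left.
December 1878 has 31 days: 112 − 31 = 81 left.
January 1879 has 31 days: 81 − 31 = 50 left.
February 1879 has 28 days (1879 is not a leap year): 50 − 28 = 22 left.
22 days into March 1879 → March 22, 1879.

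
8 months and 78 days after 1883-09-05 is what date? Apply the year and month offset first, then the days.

Adding 8 months and 78 days from September 5, 1883: first the month/year part, then the days.
month 9 + 8 = 17, which is month 5 of year 1884 → May 1884.
Day 5 is valid in May, giving May 5, 1884.
Now add 78 days from May 5, 1884.
May has 31 days, so 31 − 5 = 26 days remain after May 5, 1884; 78 − 26 = 52 left.
June 1884 has 30 days: 52 − 30 = 22 left.
22 days into July 1884 → July 22, 1884.

July 22, 1884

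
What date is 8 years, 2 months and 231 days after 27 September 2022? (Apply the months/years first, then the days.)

Adding 8 years, 2 months and 231 days from September 27, 2022: first the month/year part, then the days.
+8 years → 2030; month 9 + 2 = 11 → November 2030.
Day 27 is valid in November, giving November 27, 2030.
Now add 231 days from November 27, 2030.
November has 30 days, so 30 − 27 = 3 days remain after November 27, 2030; 231 − 3 = 228 left.
December 2030 has 31 days: 228 − 31 = 197 left.
January 2031 has 31 days: 197 − 31 = 166 left.
February 2031 has 28 days (2031 is not a leap year): 166 − 28 = 138 left.
March 2031 has 31 days: 138 − 31 = 107 left.
April 2031 has 30 days: 107 − 30 = 77 left.
May 2031 has 31 days: 77 − 31 = 46 left.
June 2031 has 30 days: 46 − 30 = 16 left.
16 days into July 2031 → July 16, 2031.

July 16, 2031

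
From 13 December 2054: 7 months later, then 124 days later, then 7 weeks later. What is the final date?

January 2, 2056

Adding 7 months from December 13, 2054:
month 12 + 7 = 19, which is month 7 of year 2055 → July 2055.
Day 13 is valid in July, giving July 13, 2055.
Advancing 124 days from July 13, 2055:
July has 31 days, so 31 − 13 = 18 days remain after July 13, 2055; 124 − 18 = 106 left.
August 2055 has 31 days: 106 − 31 = 75 left.
September 2055 has 30 days: 75 − 30 = 45 left.
October 2055 has 31 days: 45 − 31 = 14 left.
14 days into November 2055 → November 14, 2055.
Counting forward 7 weeks (= 49 days) from November 14, 2055:
November has 30 days, so 30 − 14 = 16 days remain after November 14, 2055; 49 − 16 = 33 left.
December 2055 has 31 days: 33 − 31 = 2 left.
2 days into January 2056 → January 2, 2056.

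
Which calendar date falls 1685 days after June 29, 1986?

February 8, 1991

Advancing 1685 days from June 29, 1986.
June has 30 days, so 30 − 29 = 1 day remains after June 29, 1986; 1685 − 1 = 1684 left.
July 1986 has 31 days: 1684 − 31 = 1653 left.
August 1986 has 31 days: 1653 − 31 = 1622 left.
September 1986 has 30 days: 1622 − 30 = 1592 left.
October 1986 has 31 days: 1592 − 31 = 1561 left.
November 1986 has 30 days: 1561 − 30 = 1531 left.
December 1986 has 31 days: 1531 − 31 = 1500 left.
January 1987 has 31 days: 1500 − 31 = 1469 left.
February 1987 has 28 days (1987 is not a leap year): 1469 − 28 = 1441 left.
March 1987 has 31 days: 1441 − 31 = 1410 left.
April 1987 has 30 days: 1410 − 30 = 1380 left.
May 1987 has 31 days: 1380 − 31 = 1349 left.
June 1987 has 30 days: 1349 − 30 = 1319 left.
July 1987 has 31 days: 1319 − 31 = 1288 left.
August 1987 has 31 days: 1288 − 31 = 1257 left.
September 1987 has 30 days: 1257 − 30 = 1227 left.
October 1987 has 31 days: 1227 − 31 = 1196 left.
November 1987 has 30 days: 1196 − 30 = 1166 left.
December 1987 has 31 days: 1166 − 31 = 1135 left.
January 1988 has 31 days: 1135 − 31 = 1104 left.
February 1988 has 29 days (1988 is a leap year): 1104 − 29 = 1075 left.
March 1988 has 31 days: 1075 − 31 = 1044 left.
April 1988 has 30 days: 1044 − 30 = 1014 left.
May 1988 has 31 days: 1014 − 31 = 983 left.
June 1988 has 30 days: 983 − 30 = 953 left.
July 1988 has 31 days: 953 − 31 = 922 left.
August 1988 has 31 days: 922 − 31 = 891 left.
September 1988 has 30 days: 891 − 30 = 861 left.
October 1988 has 31 days: 861 − 31 = 830 left.
November 1988 has 30 days: 830 − 30 = 800 left.
December 1988 has 31 days: 800 − 31 = 769 left.
January 1989 has 31 days: 769 − 31 = 738 left.
February 1989 has 28 days (1989 is not a leap year): 738 − 28 = 710 left.
March 1989 has 31 days: 710 − 31 = 679 left.
April 1989 has 30 days: 679 − 30 = 649 left.
May 1989 has 31 days: 649 − 31 = 618 left.
June 1989 has 30 days: 618 − 30 = 588 left.
July 1989 has 31 days: 588 − 31 = 557 left.
August 1989 has 31 days: 557 − 31 = 526 left.
September 1989 has 30 days: 526 − 30 = 496 left.
October 1989 has 31 days: 496 − 31 = 465 left.
November 1989 has 30 days: 465 − 30 = 435 left.
December 1989 has 31 days: 435 − 31 = 404 left.
January 1990 has 31 days: 404 − 31 = 373 left.
February 1990 has 28 days (1990 is not a leap year): 373 − 28 = 345 left.
March 1990 has 31 days: 345 − 31 = 314 left.
April 1990 has 30 days: 314 − 30 = 284 left.
May 1990 has 31 days: 284 − 31 = 253 left.
June 1990 has 30 days: 253 − 30 = 223 left.
July 1990 has 31 days: 223 − 31 = 192 left.
August 1990 has 31 days: 192 − 31 = 161 left.
September 1990 has 30 days: 161 − 30 = 131 left.
October 1990 has 31 days: 131 − 31 = 100 left.
November 1990 has 30 days: 100 − 30 = 70 left.
December 1990 has 31 days: 70 − 31 = 39 left.
January 1991 has 31 days: 39 − 31 = 8 left.
8 days into February 1991 → February 8, 1991.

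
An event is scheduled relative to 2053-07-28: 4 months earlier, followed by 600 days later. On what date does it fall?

Going back 4 months from July 28, 2053:
month 7 − 4 = 3 → March 2053.
Day 28 is valid in March, giving March 28, 2053.
Advancing 600 days from March 28, 2053:
March has 31 days, so 31 − 28 = 3 days remain after March 28, 2053; 600 − 3 = 597 left.
April 2053 has 30 days: 597 − 30 = 567 left.
May 2053 has 31 days: 567 − 31 = 536 left.
June 2053 has 30 days: 536 − 30 = 506 left.
July 2053 has 31 days: 506 − 31 = 475 left.
August 2053 has 31 days: 475 − 31 = 444 left.
September 2053 has 30 days: 444 − 30 = 414 left.
October 2053 has 31 days: 414 − 31 = 383 left.
November 2053 has 30 days: 383 − 30 = 353 left.
December 2053 has 31 days: 353 − 31 = 322 left.
January 2054 has 31 days: 322 − 31 = 291 left.
February 2054 has 28 days (2054 is not a leap year): 291 − 28 = 263 left.
March 2054 has 31 days: 263 − 31 = 232 left.
April 2054 has 30 days: 232 − 30 = 202 left.
May 2054 has 31 days: 202 − 31 = 171 left.
June 2054 has 30 days: 171 − 30 = 141 left.
July 2054 has 31 days: 141 − 31 = 110 left.
August 2054 has 31 days: 110 − 31 = 79 left.
September 2054 has 30 days: 79 − 30 = 49 left.
October 2054 has 31 days: 49 − 31 = 18 left.
18 days into November 2054 → November 18, 2054.

November 18, 2054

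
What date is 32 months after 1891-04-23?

December 23, 1893

Adding 32 months from April 23, 1891.
month 4 + 32 = 36, which is month 12 of year 1893 → December 1893.
Day 23 is valid in December, giving December 23, 1893.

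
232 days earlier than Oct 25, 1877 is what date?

March 7, 1877

Going back 232 days from October 25, 1877.
Going back 25 days from October 25, 1877 reaches the end of the previous month; 232 − 25 = 207 left.
September 1877 has 30 days: 207 − 30 = 177 left.
August 1877 has 31 days: 177 − 31 = 146 left.
July 1877 has 31 days: 146 − 31 = 115 left.
June 1877 has 30 days: 115 − 30 = 85 left.
May 1877 has 31 days: 85 − 31 = 54 left.
April 1877 has 30 days: 54 − 30 = 24 left.
March 1877 has 31 days; 31 − 24 = 7 → March 7, 1877.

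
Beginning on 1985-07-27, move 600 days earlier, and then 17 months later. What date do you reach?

Subtracting 600 days from July 27, 1985:
Going back 27 days from July 27, 1985 reaches the end of the previous month; 600 − 27 = 573 left.
June 1985 has 30 days: 573 − 30 = 543 left.
May 1985 has 31 days: 543 − 31 = 512 left.
April 1985 has 30 days: 512 − 30 = 482 left.
March 1985 has 31 days: 482 − 31 = 451 left.
February 1985 has 28 days (1985 is not a leap year): 451 − 28 = 423 left.
January 1985 has 31 days: 423 − 31 = 392 left.
December 1984 has 31 days: 392 − 31 = 361 left.
November 1984 has 30 days: 361 − 30 = 331 left.
October 1984 has 31 days: 331 − 31 = 300 left.
September 1984 has 30 days: 300 − 30 = 270 left.
August 1984 has 31 days: 270 − 31 = 239 left.
July 1984 has 31 days: 239 − 31 = 208 left.
June 1984 has 30 days: 208 − 30 = 178 left.
May 1984 has 31 days: 178 − 31 = 147 left.
April 1984 has 30 days: 147 − 30 = 117 left.
March 1984 has 31 days: 117 − 31 = 86 left.
February 1984 has 29 days (1984 is a leap year): 86 − 29 = 57 left.
January 1984 has 31 days: 57 − 31 = 26 left.
December 1983 has 31 days; 31 − 26 = 5 → December 5, 1983.
Adding 17 months from December 5, 1983:
month 12 + 17 = 29, which is month 5 of year 1985 → May 1985.
Day 5 is valid in May, giving May 5, 1985.

May 5, 1985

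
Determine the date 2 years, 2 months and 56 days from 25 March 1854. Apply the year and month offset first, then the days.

Counting forward 2 years, 2 months and 56 days from March 25, 1854: first the month/year part, then the days.
+2 years → 1856; month 3 + 2 = 5 → May 1856.
Day 25 is valid in May, giving May 25, 1856.
Now add 56 days from May 25, 1856.
May has 31 days, so 31 − 25 = 6 days remain after May 25, 1856; 56 − 6 = 50 left.
June 1856 has 30 days: 50 − 30 = 20 left.
20 days into July 1856 → July 20, 1856.

July 20, 1856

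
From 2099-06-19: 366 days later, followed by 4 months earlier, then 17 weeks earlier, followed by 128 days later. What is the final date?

March 1, 2100

Counting forward 366 days from June 19, 2099:
June has 30 days, so 30 − 19 = 11 days remain after June 19, 2099; 366 − 11 = 355 left.
July 2099 has 31 days: 355 − 31 = 324 left.
August 2099 has 31 days: 324 − 31 = 293 left.
September 2099 has 30 days: 293 − 30 = 263 left.
October 2099 has 31 days: 263 − 31 = 232 left.
November 2099 has 30 days: 232 − 30 = 202 left.
December 2099 has 31 days: 202 − 31 = 171 left.
January 2100 has 31 days: 171 − 31 = 140 left.
February 2100 has 28 days (2100 is not a leap year (divisible by 100 but not 400)): 140 − 28 = 112 left.
March 2100 has 31 days: 112 − 31 = 81 left.
April 2100 has 30 days: 81 − 30 = 51 left.
May 2100 has 31 days: 51 − 31 = 20 left.
20 days into June 2100 → June 20, 2100.
Counting back 4 months from June 20, 2100:
month 6 − 4 = 2 → February 2100.
Day 20 is valid in February, giving February 20, 2100.
Subtracting 17 weeks (= 119 days) from February 20, 2100:
Going back 20 days from February 20, 2100 reaches the end of the previous month; 119 − 20 = 99 left.
January 2100 has 31 days: 99 − 31 = 68 left.
December 2099 has 31 days: 68 − 31 = 37 left.
November 2099 has 30 days: 37 − 30 = 7 left.
October 2099 has 31 days; 31 − 7 = 24 → October 24, 2099.
Counting forward 128 days from October 24, 2099:
October has 31 days, so 31 − 24 = 7 days remain after October 24, 2099; 128 − 7 = 121 left.
November 2099 has 30 days: 121 − 30 = 91 left.
December 2099 has 31 days: 91 − 31 = 60 left.
January 2100 has 31 days: 60 − 31 = 29 left.
February 2100 has 28 days (2100 is not a leap year (divisible by 100 but not 400)): 29 − 28 = 1 left.
1 day into March 2100 → March 1, 2100.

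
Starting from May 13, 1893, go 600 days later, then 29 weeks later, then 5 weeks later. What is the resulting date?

Adding 600 days from May 13, 1893:
May has 31 days, so 31 − 13 = 18 days remain after May 13, 1893; 600 − 18 = 582 left.
June 1893 has 30 days: 582 − 30 = 552 left.
July 1893 has 31 days: 552 − 31 = 521 left.
August 1893 has 31 days: 521 − 31 = 490 left.
September 1893 has 30 days: 490 − 30 = 460 left.
October 1893 has 31 days: 460 − 31 = 429 left.
November 1893 has 30 days: 429 − 30 = 399 left.
December 1893 has 31 days: 399 − 31 = 368 left.
January 1894 has 31 days: 368 − 31 = 337 left.
February 1894 has 28 days (1894 is not a leap year): 337 − 28 = 309 left.
March 1894 has 31 days: 309 − 31 = 278 left.
April 1894 has 30 days: 278 − 30 = 248 left.
May 1894 has 31 days: 248 − 31 = 217 left.
June 1894 has 30 days: 217 − 30 = 187 left.
July 1894 has 31 days: 187 − 31 = 156 left.
August 1894 has 31 days: 156 − 31 = 125 left.
September 1894 has 30 days: 125 − 30 = 95 left.
October 1894 has 31 days: 95 − 31 = 64 left.
November 1894 has 30 days: 64 − 30 = 34 left.
December 1894 has 31 days: 34 − 31 = 3 left.
3 days into January 1895 → January 3, 1895.
Advancing 29 weeks (= 203 days) from January 3, 1895:
January has 31 days, so 31 − 3 = 28 days remain after January 3, 1895; 203 − 28 = 175 left.
February 1895 has 28 days (1895 is not a leap year): 175 − 28 = 147 left.
March 1895 has 31 days: 147 − 31 = 116 left.
April 1895 has 30 days: 116 − 30 = 86 left.
May 1895 has 31 days: 86 − 31 = 55 left.
June 1895 has 30 days: 55 − 30 = 25 left.
25 days into July 1895 → July 25, 1895.
Adding 5 weeks (= 35 days) from July 25, 1895:
July has 31 days, so 31 − 25 = 6 days remain after July 25, 1895; 35 − 6 = 29 left.
29 days into August 1895 → August 29, 1895.

August 29, 1895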